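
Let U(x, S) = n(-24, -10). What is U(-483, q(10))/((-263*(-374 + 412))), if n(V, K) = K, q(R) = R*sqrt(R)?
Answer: 5/4997 ≈ 0.0010006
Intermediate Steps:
q(R) = R**(3/2)
U(x, S) = -10
U(-483, q(10))/((-263*(-374 + 412))) = -10*(-1/(263*(-374 + 412))) = -10/((-263*38)) = -10/(-9994) = -10*(-1/9994) = 5/4997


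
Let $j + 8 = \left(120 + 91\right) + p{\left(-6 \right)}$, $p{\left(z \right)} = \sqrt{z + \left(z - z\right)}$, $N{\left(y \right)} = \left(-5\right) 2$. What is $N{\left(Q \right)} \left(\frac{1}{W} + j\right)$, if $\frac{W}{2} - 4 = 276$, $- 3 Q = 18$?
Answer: $- \frac{113681}{56} - 10 i \sqrt{6} \approx -2030.0 - 24.495 i$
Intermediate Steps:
$Q = -6$ ($Q = \left(- \frac{1}{3}\right) 18 = -6$)
$W = 560$ ($W = 8 + 2 \cdot 276 = 8 + 552 = 560$)
$N{\left(y \right)} = -10$
$p{\left(z \right)} = \sqrt{z}$ ($p{\left(z \right)} = \sqrt{z + 0} = \sqrt{z}$)
$j = 203 + i \sqrt{6}$ ($j = -8 + \left(\left(120 + 91\right) + \sqrt{-6}\right) = -8 + \left(211 + i \sqrt{6}\right) = 203 + i \sqrt{6} \approx 203.0 + 2.4495 i$)
$N{\left(Q \right)} \left(\frac{1}{W} + j\right) = - 10 \left(\frac{1}{560} + \left(203 + i \sqrt{6}\right)\right) = - 10 \left(\frac{113681}{560} + i \sqrt{6}\right) = - \frac{113681}{56} - 10 i \sqrt{6}$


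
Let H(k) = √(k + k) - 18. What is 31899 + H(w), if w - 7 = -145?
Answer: 31881 + 2*I*√69 ≈ 31881.0 + 16.613*I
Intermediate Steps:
w = -138 (w = 7 - 145 = -138)
H(k) = -18 + √2*√k (H(k) = √(2*k) - 18 = √2*√k - 18 = -18 + √2*√k)
31899 + H(w) = 31899 + (-18 + √2*√(-138)) = 31899 + (-18 + √2*(I*√138)) = 31899 + (-18 + 2*I*√69) = 31881 + 2*I*√69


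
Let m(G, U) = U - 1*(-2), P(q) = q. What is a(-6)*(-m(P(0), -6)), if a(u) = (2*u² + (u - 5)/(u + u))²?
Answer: 765625/36 ≈ 21267.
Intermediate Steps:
m(G, U) = 2 + U (m(G, U) = U + 2 = 2 + U)
a(u) = (2*u² + (-5 + u)/(2*u))² (a(u) = (2*u² + (-5 + u)/((2*u)))² = (2*u² + (-5 + u)*(1/(2*u)))² = (2*u² + (-5 + u)/(2*u))²)
a(-6)*(-m(P(0), -6)) = ((¼)*(-5 - 6 + 4*(-6)³)²/(-6)²)*(-(2 - 6)) = ((¼)*(1/36)*(-5 - 6 + 4*(-216))²)*(-1*(-4)) = ((¼)*(1/36)*(-5 - 6 - 864)²)*4 = ((¼)*(1/36)*(-875)²)*4 = ((¼)*(1/36)*765625)*4 = (765625/144)*4 = 765625/36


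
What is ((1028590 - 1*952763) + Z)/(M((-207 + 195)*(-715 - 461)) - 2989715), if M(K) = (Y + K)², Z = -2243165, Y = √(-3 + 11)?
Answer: -6748293674062/610766396197447 + 277419264*√2/87252342313921 ≈ -0.011044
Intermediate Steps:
Y = 2*√2 (Y = √8 = 2*√2 ≈ 2.8284)
M(K) = (K + 2*√2)² (M(K) = (2*√2 + K)² = (K + 2*√2)²)
((1028590 - 1*952763) + Z)/(M((-207 + 195)*(-715 - 461)) - 2989715) = ((1028590 - 1*952763) - 2243165)/(((-207 + 195)*(-715 - 461) + 2*√2)² - 2989715) = ((1028590 - 952763) - 2243165)/((-12*(-1176) + 2*√2)² - 2989715) = (75827 - 2243165)/((14112 + 2*√2)² - 2989715) = -2167338/(-2989715 + (14112 + 2*√2)²)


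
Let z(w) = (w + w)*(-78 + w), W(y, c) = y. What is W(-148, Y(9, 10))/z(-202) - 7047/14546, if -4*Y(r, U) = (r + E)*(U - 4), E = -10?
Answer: -14273383/29382920 ≈ -0.48577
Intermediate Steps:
Y(r, U) = -(-10 + r)*(-4 + U)/4 (Y(r, U) = -(r - 10)*(U - 4)/4 = -(-10 + r)*(-4 + U)/4)
z(w) = 2*w*(-78 + w) (z(w) = (2*w)*(-78 + w) = 2*w*(-78 + w))
W(-148, Y(9, 10))/z(-202) - 7047/14546 = -148*(-1/(404*(-78 - 202))) - 7047/14546 = -148/(2*(-202)*(-280)) - 7047*1/14546 = -148/113120 - 7047/14546 = -148*1/113120 - 7047/14546 = -37/28280 - 7047/14546 = -14273383/29382920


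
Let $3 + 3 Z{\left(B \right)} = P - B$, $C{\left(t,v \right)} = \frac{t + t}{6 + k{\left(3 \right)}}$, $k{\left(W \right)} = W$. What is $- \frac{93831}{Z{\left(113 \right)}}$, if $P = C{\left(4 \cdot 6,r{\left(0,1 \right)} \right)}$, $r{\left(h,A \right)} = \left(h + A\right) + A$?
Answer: $\frac{844479}{332} \approx 2543.6$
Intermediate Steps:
$r{\left(h,A \right)} = h + 2 A$ ($r{\left(h,A \right)} = \left(A + h\right) + A = h + 2 A$)
$C{\left(t,v \right)} = \frac{2 t}{9}$ ($C{\left(t,v \right)} = \frac{t + t}{6 + 3} = \frac{2 t}{9}$)
$P = \frac{16}{3}$ ($P = \frac{2 \cdot 4 \cdot 6}{9} = \frac{2}{9} \cdot 24 = \frac{16}{3} \approx 5.3333$)
$Z{\left(B \right)} = \frac{7}{9} - \frac{B}{3}$ ($Z{\left(B \right)} = -1 + \frac{\frac{16}{3} - B}{3} = -1 - \left(- \frac{16}{9} + \frac{B}{3}\right) = \frac{7}{9} - \frac{B}{3}$)
$- \frac{93831}{Z{\left(113 \right)}} = - \frac{93831}{\frac{7}{9} - \frac{113}{3}} = - \frac{93831}{- \frac{332}{9}} = \left(-93831\right) \left(- \frac{9}{332}\right) = \frac{844479}{332}$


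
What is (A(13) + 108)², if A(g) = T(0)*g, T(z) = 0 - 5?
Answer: 1849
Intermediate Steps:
T(z) = -5
A(g) = -5*g
(A(13) + 108)² = (-5*13 + 108)² = (-65 + 108)² = 43² = 1849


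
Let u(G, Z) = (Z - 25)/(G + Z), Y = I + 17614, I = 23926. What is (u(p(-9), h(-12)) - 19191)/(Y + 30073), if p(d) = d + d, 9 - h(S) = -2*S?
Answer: -633263/2363229 ≈ -0.26797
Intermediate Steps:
h(S) = 9 + 2*S (h(S) = 9 - (-2)*S = 9 + 2*S)
Y = 41540 (Y = 23926 + 17614 = 41540)
p(d) = 2*d
u(G, Z) = (-25 + Z)/(G + Z)
(u(p(-9), h(-12)) - 19191)/(Y + 30073) = ((-25 + (9 + 2*(-12)))/(2*(-9) + (9 + 2*(-12))) - 19191)/(41540 + 30073) = ((-25 + (9 - 24))/(-18 + (9 - 24)) - 19191)/71613 = ((-25 - 15)/(-18 - 15) - 19191)*(1/71613) = (-40/(-33) - 19191)*(1/71613) = (-1/33*(-40) - 19191)*(1/71613) = (40/33 - 19191)*(1/71613) = -633263/33*1/71613 = -633263/2363229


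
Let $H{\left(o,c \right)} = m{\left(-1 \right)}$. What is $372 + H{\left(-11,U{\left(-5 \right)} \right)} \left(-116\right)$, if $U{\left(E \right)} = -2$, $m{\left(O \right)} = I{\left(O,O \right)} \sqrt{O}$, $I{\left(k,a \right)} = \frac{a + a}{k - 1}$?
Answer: $372 - 116 i \approx 372.0 - 116.0 i$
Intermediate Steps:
$I{\left(k,a \right)} = \frac{2 a}{-1 + k}$
$m{\left(O \right)} = \frac{2 O^{\frac{3}{2}}}{-1 + O}$ ($m{\left(O \right)} = \frac{2 O}{-1 + O} \sqrt{O} = \frac{2 O^{\frac{3}{2}}}{-1 + O}$)
$H{\left(o,c \right)} = i$ ($H{\left(o,c \right)} = \frac{2 \left(-1\right)^{\frac{3}{2}}}{-1 - 1} = \frac{2 \left(- i\right)}{-2} = 2 \left(- i\right) \left(- \frac{1}{2}\right) = i$)
$372 + H{\left(-11,U{\left(-5 \right)} \right)} \left(-116\right) = 372 + i \left(-116\right) = 372 - 116 i$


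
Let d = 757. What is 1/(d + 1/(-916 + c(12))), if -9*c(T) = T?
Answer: 2752/2083261 ≈ 0.0013210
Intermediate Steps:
c(T) = -T/9
1/(d + 1/(-916 + c(12))) = 1/(757 + 1/(-916 - ⅑*12)) = 1/(757 + 1/(-916 - 4/3)) = 1/(757 + 1/(-2752/3)) = 1/(757 - 3/2752) = 1/(2083261/2752) = 2752/2083261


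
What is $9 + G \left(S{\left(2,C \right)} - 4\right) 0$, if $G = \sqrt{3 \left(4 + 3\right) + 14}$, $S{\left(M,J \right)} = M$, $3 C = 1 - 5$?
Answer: $9$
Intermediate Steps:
$C = - \frac{4}{3}$ ($C = \frac{1 - 5}{3} = \frac{1}{3} \left(-4\right) = - \frac{4}{3} \approx -1.3333$)
$G = \sqrt{35}$ ($G = \sqrt{3 \cdot 7 + 14} = \sqrt{21 + 14} = \sqrt{35} \approx 5.9161$)
$9 + G \left(S{\left(2,C \right)} - 4\right) 0 = 9 + \sqrt{35} \left(2 - 4\right) 0 = 9 + \sqrt{35} \left(\left(-2\right) 0\right) = 9 + \sqrt{35} \cdot 0 = 9 + 0 = 9$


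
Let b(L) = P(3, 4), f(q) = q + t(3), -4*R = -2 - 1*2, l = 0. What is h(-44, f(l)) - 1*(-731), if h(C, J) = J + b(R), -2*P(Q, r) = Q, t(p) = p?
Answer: 1465/2 ≈ 732.50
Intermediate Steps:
P(Q, r) = -Q/2
R = 1 (R = -(-2 - 1*2)/4 = -(-2 - 2)/4 = -¼*(-4) = 1)
f(q) = 3 + q (f(q) = q + 3 = 3 + q)
b(L) = -3/2 (b(L) = -½*3 = -3/2)
h(C, J) = -3/2 + J (h(C, J) = J - 3/2 = -3/2 + J)
h(-44, f(l)) - 1*(-731) = (-3/2 + (3 + 0)) - 1*(-731) = (-3/2 + 3) + 731 = 3/2 + 731 = 1465/2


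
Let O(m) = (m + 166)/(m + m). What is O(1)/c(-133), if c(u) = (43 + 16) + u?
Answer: -167/148 ≈ -1.1284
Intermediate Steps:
c(u) = 59 + u
O(m) = (166 + m)/(2*m) (O(m) = (166 + m)/((2*m)) = (166 + m)*(1/(2*m)) = (166 + m)/(2*m))
O(1)/c(-133) = ((1/2)*(166 + 1)/1)/(59 - 133) = ((1/2)*1*167)/(-74) = (167/2)*(-1/74) = -167/148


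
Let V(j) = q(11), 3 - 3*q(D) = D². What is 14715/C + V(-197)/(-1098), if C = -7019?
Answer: -23821484/11560293 ≈ -2.0606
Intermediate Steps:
q(D) = 1 - D²/3
V(j) = -118/3 (V(j) = 1 - ⅓*11² = 1 - ⅓*121 = 1 - 121/3 = -118/3)
14715/C + V(-197)/(-1098) = 14715/(-7019) - 118/3/(-1098) = 14715*(-1/7019) - 118/3*(-1/1098) = -14715/7019 + 59/1647 = -23821484/11560293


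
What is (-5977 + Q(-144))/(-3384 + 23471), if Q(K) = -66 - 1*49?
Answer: -6092/20087 ≈ -0.30328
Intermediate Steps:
Q(K) = -115 (Q(K) = -66 - 49 = -115)
(-5977 + Q(-144))/(-3384 + 23471) = (-5977 - 115)/(-3384 + 23471) = -6092/20087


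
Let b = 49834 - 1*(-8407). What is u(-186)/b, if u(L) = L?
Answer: -186/58241 ≈ -0.0031936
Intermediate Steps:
b = 58241 (b = 49834 + 8407 = 58241)
u(-186)/b = -186/58241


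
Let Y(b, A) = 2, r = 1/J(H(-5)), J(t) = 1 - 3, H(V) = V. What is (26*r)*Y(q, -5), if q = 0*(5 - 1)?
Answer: -26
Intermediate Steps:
J(t) = -2
r = -½ (r = 1/(-2) = -½ ≈ -0.50000)
q = 0 (q = 0*4 = 0)
(26*r)*Y(q, -5) = (26*(-½))*2 = -13*2 = -26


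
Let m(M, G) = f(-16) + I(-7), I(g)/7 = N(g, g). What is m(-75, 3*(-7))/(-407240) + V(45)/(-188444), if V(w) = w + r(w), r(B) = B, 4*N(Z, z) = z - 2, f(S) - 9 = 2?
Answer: -35756491/76741934560 ≈ -0.00046593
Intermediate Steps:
f(S) = 11 (f(S) = 9 + 2 = 11)
N(Z, z) = -½ + z/4 (N(Z, z) = (z - 2)/4 = (-2 + z)/4 = -½ + z/4)
I(g) = -7/2 + 7*g/4 (I(g) = 7*(-½ + g/4) = -7/2 + 7*g/4)
m(M, G) = -19/4 (m(M, G) = 11 + (-7/2 + (7/4)*(-7)) = 11 + (-7/2 - 49/4) = 11 - 63/4 = -19/4)
V(w) = 2*w (V(w) = w + w = 2*w)
m(-75, 3*(-7))/(-407240) + V(45)/(-188444) = -19/4/(-407240) + (2*45)/(-188444) = -19/4*(-1/407240) + 90*(-1/188444) = 19/1628960 - 45/94222 = -35756491/76741934560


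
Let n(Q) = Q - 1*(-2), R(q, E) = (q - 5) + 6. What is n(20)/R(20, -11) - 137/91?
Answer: -125/273 ≈ -0.45788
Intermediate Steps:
R(q, E) = 1 + q (R(q, E) = (-5 + q) + 6 = 1 + q)
n(Q) = 2 + Q (n(Q) = Q + 2 = 2 + Q)
n(20)/R(20, -11) - 137/91 = (2 + 20)/(1 + 20) - 137/91 = 22/21 - 137*1/91 = 22*(1/21) - 137/91 = 22/21 - 137/91 = -125/273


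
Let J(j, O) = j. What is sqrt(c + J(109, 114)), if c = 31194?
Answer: sqrt(31303) ≈ 176.93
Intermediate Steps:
sqrt(c + J(109, 114)) = sqrt(31194 + 109) = sqrt(31303)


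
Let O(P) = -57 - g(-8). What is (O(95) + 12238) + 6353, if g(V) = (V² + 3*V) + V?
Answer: 18502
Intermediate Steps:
g(V) = V² + 4*V
O(P) = -89 (O(P) = -57 - (-8)*(4 - 8) = -57 - (-8)*(-4) = -57 - 1*32 = -57 - 32 = -89)
(O(95) + 12238) + 6353 = (-89 + 12238) + 6353 = 12149 + 6353 = 18502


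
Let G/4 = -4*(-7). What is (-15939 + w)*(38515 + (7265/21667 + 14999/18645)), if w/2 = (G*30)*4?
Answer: 56746579421883001/134660405 ≈ 4.2141e+8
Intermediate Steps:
G = 112 (G = 4*(-4*(-7)) = 4*28 = 112)
w = 26880 (w = 2*((112*30)*4) = 2*(3360*4) = 2*13440 = 26880)
(-15939 + w)*(38515 + (7265/21667 + 14999/18645)) = (-15939 + 26880)*(38515 + (7265/21667 + 14999/18645)) = 10941*(38515 + (7265*(1/21667) + 14999*(1/18645))) = 10941*(38515 + (7265/21667 + 14999/18645)) = 10941*(38515 + 460439258/403981215) = 10941*(15559796934983/403981215) = 56746579421883001/134660405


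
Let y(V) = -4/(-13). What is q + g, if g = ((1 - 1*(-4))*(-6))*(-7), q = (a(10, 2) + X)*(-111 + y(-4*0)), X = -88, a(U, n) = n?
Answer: 126484/13 ≈ 9729.5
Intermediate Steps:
y(V) = 4/13 (y(V) = -4*(-1/13) = 4/13)
q = 123754/13 (q = (2 - 88)*(-111 + 4/13) = -86*(-1439/13) = 123754/13 ≈ 9519.5)
g = 210 (g = ((1 + 4)*(-6))*(-7) = (5*(-6))*(-7) = -30*(-7) = 210)
q + g = 123754/13 + 210 = 126484/13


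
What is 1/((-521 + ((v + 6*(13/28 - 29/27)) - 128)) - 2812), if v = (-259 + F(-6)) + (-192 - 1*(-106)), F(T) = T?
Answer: -126/480773 ≈ -0.00026208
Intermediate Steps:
v = -351 (v = (-259 - 6) + (-192 - 1*(-106)) = -265 + (-192 + 106) = -265 - 86 = -351)
1/((-521 + ((v + 6*(13/28 - 29/27)) - 128)) - 2812) = 1/((-521 + ((-351 + 6*(13/28 - 29/27)) - 128)) - 2812) = 1/((-521 + ((-351 + 6*(-461/756)) - 128)) - 2812) = 1/((-521 + ((-351 - 461/126) - 128)) - 2812) = 1/((-521 + (-44687/126 - 128)) - 2812) = 1/((-521 - 60815/126) - 2812) = 1/(-126461/126 - 2812) = 1/(-480773/126) = -126/480773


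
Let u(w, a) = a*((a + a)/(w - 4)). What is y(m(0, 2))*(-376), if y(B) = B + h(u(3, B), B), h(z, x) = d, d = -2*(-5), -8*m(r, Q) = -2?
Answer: -3854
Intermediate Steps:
m(r, Q) = ¼ (m(r, Q) = -⅛*(-2) = ¼)
u(w, a) = 2*a²/(-4 + w) (u(w, a) = a*((2*a)/(-4 + w)) = a*(2*a/(-4 + w)) = 2*a²/(-4 + w))
d = 10
h(z, x) = 10
y(B) = 10 + B (y(B) = B + 10 = 10 + B)
y(m(0, 2))*(-376) = (10 + ¼)*(-376) = (41/4)*(-376) = -3854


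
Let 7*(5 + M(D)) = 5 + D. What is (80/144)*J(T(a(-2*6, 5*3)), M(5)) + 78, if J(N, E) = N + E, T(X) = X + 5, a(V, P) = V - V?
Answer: 4964/63 ≈ 78.794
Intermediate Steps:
a(V, P) = 0
T(X) = 5 + X
M(D) = -30/7 + D/7 (M(D) = -5 + (5 + D)/7 = -5 + (5/7 + D/7) = -30/7 + D/7)
J(N, E) = E + N
(80/144)*J(T(a(-2*6, 5*3)), M(5)) + 78 = (80/144)*((-30/7 + (⅐)*5) + (5 + 0)) + 78 = (80*(1/144))*((-30/7 + 5/7) + 5) + 78 = 5*(-25/7 + 5)/9 + 78 = (5/9)*(10/7) + 78 = 50/63 + 78 = 4964/63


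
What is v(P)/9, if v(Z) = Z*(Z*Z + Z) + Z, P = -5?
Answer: -35/3 ≈ -11.667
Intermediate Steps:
v(Z) = Z + Z*(Z + Z²) (v(Z) = Z*(Z² + Z) + Z = Z*(Z + Z²) + Z = Z + Z*(Z + Z²))
v(P)/9 = -5*(1 - 5 + (-5)²)/9 = -5*(1 - 5 + 25)*(⅑) = -5*21*(⅑) = -105*⅑ = -35/3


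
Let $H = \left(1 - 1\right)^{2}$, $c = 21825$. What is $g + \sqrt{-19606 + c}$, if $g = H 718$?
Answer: $\sqrt{2219} \approx 47.106$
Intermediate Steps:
$H = 0$ ($H = 0^{2} = 0$)
$g = 0$ ($g = 0 \cdot 718 = 0$)
$g + \sqrt{-19606 + c} = 0 + \sqrt{-19606 + 21825} = 0 + \sqrt{2219} = \sqrt{2219}$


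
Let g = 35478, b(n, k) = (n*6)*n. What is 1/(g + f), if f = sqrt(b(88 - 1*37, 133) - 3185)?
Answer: 35478/1258676063 - sqrt(12421)/1258676063 ≈ 2.8098e-5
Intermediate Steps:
b(n, k) = 6*n**2 (b(n, k) = (6*n)*n = 6*n**2)
f = sqrt(12421) (f = sqrt(6*(88 - 1*37)**2 - 3185) = sqrt(6*(88 - 37)**2 - 3185) = sqrt(6*51**2 - 3185) = sqrt(6*2601 - 3185) = sqrt(15606 - 3185) = sqrt(12421) ≈ 111.45)
1/(g + f) = 1/(35478 + sqrt(12421))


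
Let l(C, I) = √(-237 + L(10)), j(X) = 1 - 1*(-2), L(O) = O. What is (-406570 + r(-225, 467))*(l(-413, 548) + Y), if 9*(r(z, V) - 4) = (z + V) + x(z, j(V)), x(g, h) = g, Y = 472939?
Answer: -1730520217303/9 - 3659077*I*√227/9 ≈ -1.9228e+11 - 6.1255e+6*I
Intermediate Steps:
j(X) = 3 (j(X) = 1 + 2 = 3)
l(C, I) = I*√227 (l(C, I) = √(-237 + 10) = √(-227) = I*√227)
r(z, V) = 4 + V/9 + 2*z/9 (r(z, V) = 4 + ((z + V) + z)/9 = 4 + ((V + z) + z)/9 = 4 + (V + 2*z)/9 = 4 + (V/9 + 2*z/9) = 4 + V/9 + 2*z/9)
(-406570 + r(-225, 467))*(l(-413, 548) + Y) = (-406570 + (4 + (⅑)*467 + (2/9)*(-225)))*(I*√227 + 472939) = (-406570 + (4 + 467/9 - 50))*(472939 + I*√227) = (-406570 + 53/9)*(472939 + I*√227) = -3659077*(472939 + I*√227)/9 = -1730520217303/9 - 3659077*I*√227/9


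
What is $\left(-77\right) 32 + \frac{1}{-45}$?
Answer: $- \frac{110881}{45} \approx -2464.0$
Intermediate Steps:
$\left(-77\right) 32 + \frac{1}{-45} = -2464 - \frac{1}{45} = - \frac{110881}{45}$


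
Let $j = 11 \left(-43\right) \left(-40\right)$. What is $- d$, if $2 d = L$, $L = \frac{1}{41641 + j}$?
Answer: $- \frac{1}{121122} \approx -8.2561 \cdot 10^{-6}$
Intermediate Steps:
$j = 18920$ ($j = \left(-473\right) \left(-40\right) = 18920$)
$L = \frac{1}{60561}$ ($L = \frac{1}{41641 + 18920} = \frac{1}{60561} \approx 1.6512 \cdot 10^{-5}$)
$d = \frac{1}{121122}$ ($d = \frac{1}{2} \cdot \frac{1}{60561} = \frac{1}{121122} \approx 8.2561 \cdot 10^{-6}$)
$- d = \left(-1\right) \frac{1}{121122} = - \frac{1}{121122}$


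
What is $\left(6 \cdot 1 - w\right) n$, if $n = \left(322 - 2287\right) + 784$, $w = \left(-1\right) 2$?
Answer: $-9448$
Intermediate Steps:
$w = -2$
$n = -1181$ ($n = -1965 + 784 = -1181$)
$\left(6 \cdot 1 - w\right) n = \left(6 \cdot 1 - -2\right) \left(-1181\right) = \left(6 + 2\right) \left(-1181\right) = 8 \left(-1181\right) = -9448$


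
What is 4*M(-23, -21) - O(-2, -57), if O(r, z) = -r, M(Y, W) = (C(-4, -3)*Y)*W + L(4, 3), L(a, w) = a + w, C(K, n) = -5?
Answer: -9634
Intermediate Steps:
M(Y, W) = 7 - 5*W*Y (M(Y, W) = (-5*Y)*W + (4 + 3) = -5*W*Y + 7 = 7 - 5*W*Y)
4*M(-23, -21) - O(-2, -57) = 4*(7 - 5*(-21)*(-23)) - (-1)*(-2) = 4*(7 - 2415) - 1*2 = 4*(-2408) - 2 = -9632 - 2 = -9634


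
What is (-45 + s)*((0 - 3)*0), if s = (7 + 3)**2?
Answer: 0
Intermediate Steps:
s = 100 (s = 10**2 = 100)
(-45 + s)*((0 - 3)*0) = (-45 + 100)*((0 - 3)*0) = 55*(-3*0) = 55*0 = 0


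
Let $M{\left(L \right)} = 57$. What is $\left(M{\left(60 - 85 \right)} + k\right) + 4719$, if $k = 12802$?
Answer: $17578$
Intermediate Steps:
$\left(M{\left(60 - 85 \right)} + k\right) + 4719 = \left(57 + 12802\right) + 4719 = 12859 + 4719 = 17578$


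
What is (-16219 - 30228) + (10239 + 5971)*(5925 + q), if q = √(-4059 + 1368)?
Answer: 95997803 + 48630*I*√299 ≈ 9.5998e+7 + 8.4089e+5*I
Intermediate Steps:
q = 3*I*√299 (q = √(-2691) = 3*I*√299 ≈ 51.875*I)
(-16219 - 30228) + (10239 + 5971)*(5925 + q) = (-16219 - 30228) + (10239 + 5971)*(5925 + 3*I*√299) = -46447 + 16210*(5925 + 3*I*√299) = -46447 + (96044250 + 48630*I*√299) = 95997803 + 48630*I*√299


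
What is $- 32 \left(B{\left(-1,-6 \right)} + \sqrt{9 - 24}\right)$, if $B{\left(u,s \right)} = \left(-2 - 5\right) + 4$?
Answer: $96 - 32 i \sqrt{15} \approx 96.0 - 123.94 i$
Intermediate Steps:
$B{\left(u,s \right)} = -3$ ($B{\left(u,s \right)} = -7 + 4 = -3$)
$- 32 \left(B{\left(-1,-6 \right)} + \sqrt{9 - 24}\right) = - 32 \left(-3 + \sqrt{9 - 24}\right) = - 32 \left(-3 + \sqrt{-15}\right) = - 32 \left(-3 + i \sqrt{15}\right) = 96 - 32 i \sqrt{15}$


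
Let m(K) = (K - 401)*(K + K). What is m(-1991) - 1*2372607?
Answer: 7152337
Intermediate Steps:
m(K) = 2*K*(-401 + K) (m(K) = (-401 + K)*(2*K) = 2*K*(-401 + K))
m(-1991) - 1*2372607 = 2*(-1991)*(-401 - 1991) - 1*2372607 = 2*(-1991)*(-2392) - 2372607 = 9524944 - 2372607 = 7152337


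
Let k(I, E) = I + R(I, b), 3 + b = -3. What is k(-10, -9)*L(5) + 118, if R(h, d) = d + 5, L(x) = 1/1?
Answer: 107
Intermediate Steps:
b = -6 (b = -3 - 3 = -6)
L(x) = 1
R(h, d) = 5 + d
k(I, E) = -1 + I (k(I, E) = I + (5 - 6) = I - 1 = -1 + I)
k(-10, -9)*L(5) + 118 = (-1 - 10)*1 + 118 = -11*1 + 118 = -11 + 118 = 107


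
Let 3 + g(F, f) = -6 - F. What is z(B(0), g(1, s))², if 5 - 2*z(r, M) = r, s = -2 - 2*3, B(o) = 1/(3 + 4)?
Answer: 289/49 ≈ 5.8980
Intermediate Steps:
B(o) = ⅐ (B(o) = 1/7 = ⅐)
s = -8 (s = -2 - 6 = -8)
g(F, f) = -9 - F (g(F, f) = -3 + (-6 - F) = -9 - F)
z(r, M) = 5/2 - r/2
z(B(0), g(1, s))² = (5/2 - ½*⅐)² = (5/2 - 1/14)² = (17/7)² = 289/49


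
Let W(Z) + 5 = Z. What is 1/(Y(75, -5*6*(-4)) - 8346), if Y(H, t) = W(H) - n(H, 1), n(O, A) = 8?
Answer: -1/8284 ≈ -0.00012071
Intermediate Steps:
W(Z) = -5 + Z
Y(H, t) = -13 + H (Y(H, t) = (-5 + H) - 1*8 = (-5 + H) - 8 = -13 + H)
1/(Y(75, -5*6*(-4)) - 8346) = 1/((-13 + 75) - 8346) = 1/(62 - 8346) = 1/(-8284) = -1/8284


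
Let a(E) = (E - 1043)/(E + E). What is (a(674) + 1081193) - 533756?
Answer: 737944707/1348 ≈ 5.4744e+5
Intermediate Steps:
a(E) = (-1043 + E)/(2*E) (a(E) = (-1043 + E)/((2*E)) = (-1043 + E)*(1/(2*E)) = (-1043 + E)/(2*E))
(a(674) + 1081193) - 533756 = ((½)*(-1043 + 674)/674 + 1081193) - 533756 = ((½)*(1/674)*(-369) + 1081193) - 533756 = (-369/1348 + 1081193) - 533756 = 1457447795/1348 - 533756 = 737944707/1348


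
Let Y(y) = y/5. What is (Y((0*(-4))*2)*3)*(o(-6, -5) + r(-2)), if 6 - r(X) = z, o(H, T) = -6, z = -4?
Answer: 0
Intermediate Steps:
Y(y) = y/5 (Y(y) = y*(⅕) = y/5)
r(X) = 10 (r(X) = 6 - 1*(-4) = 6 + 4 = 10)
(Y((0*(-4))*2)*3)*(o(-6, -5) + r(-2)) = ((((0*(-4))*2)/5)*3)*(-6 + 10) = (((0*2)/5)*3)*4 = (((⅕)*0)*3)*4 = (0*3)*4 = 0*4 = 0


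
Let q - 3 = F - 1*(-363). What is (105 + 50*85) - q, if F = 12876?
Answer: -8887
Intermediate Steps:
q = 13242 (q = 3 + (12876 - 1*(-363)) = 3 + (12876 + 363) = 3 + 13239 = 13242)
(105 + 50*85) - q = (105 + 50*85) - 1*13242 = (105 + 4250) - 13242 = 4355 - 13242 = -8887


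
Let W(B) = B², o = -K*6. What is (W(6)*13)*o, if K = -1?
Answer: 2808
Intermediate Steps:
o = 6 (o = -1*(-1)*6 = 1*6 = 6)
(W(6)*13)*o = (6²*13)*6 = (36*13)*6 = 468*6 = 2808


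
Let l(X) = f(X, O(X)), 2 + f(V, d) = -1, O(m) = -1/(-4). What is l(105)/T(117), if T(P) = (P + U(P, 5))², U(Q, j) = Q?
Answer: -1/18252 ≈ -5.4789e-5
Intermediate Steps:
O(m) = ¼ (O(m) = -1*(-¼) = ¼)
f(V, d) = -3 (f(V, d) = -2 - 1 = -3)
T(P) = 4*P² (T(P) = (P + P)² = (2*P)² = 4*P²)
l(X) = -3
l(105)/T(117) = -3/(4*117²) = -3/(4*13689) = -3/54756 = -3*1/54756 = -1/18252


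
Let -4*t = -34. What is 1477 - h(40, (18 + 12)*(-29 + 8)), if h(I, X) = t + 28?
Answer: 2881/2 ≈ 1440.5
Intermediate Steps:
t = 17/2 (t = -¼*(-34) = 17/2 ≈ 8.5000)
h(I, X) = 73/2 (h(I, X) = 17/2 + 28 = 73/2)
1477 - h(40, (18 + 12)*(-29 + 8)) = 1477 - 1*73/2 = 1477 - 73/2 = 2881/2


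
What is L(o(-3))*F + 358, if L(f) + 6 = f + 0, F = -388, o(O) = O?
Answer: 3850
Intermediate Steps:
L(f) = -6 + f (L(f) = -6 + (f + 0) = -6 + f)
L(o(-3))*F + 358 = (-6 - 3)*(-388) + 358 = -9*(-388) + 358 = 3492 + 358 = 3850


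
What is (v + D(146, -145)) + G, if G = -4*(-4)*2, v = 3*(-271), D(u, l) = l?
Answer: -926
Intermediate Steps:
v = -813
G = 32 (G = 16*2 = 32)
(v + D(146, -145)) + G = (-813 - 145) + 32 = -958 + 32 = -926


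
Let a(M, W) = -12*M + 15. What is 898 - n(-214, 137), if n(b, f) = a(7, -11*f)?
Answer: 967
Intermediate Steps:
a(M, W) = 15 - 12*M
n(b, f) = -69 (n(b, f) = 15 - 12*7 = 15 - 84 = -69)
898 - n(-214, 137) = 898 - 1*(-69) = 898 + 69 = 967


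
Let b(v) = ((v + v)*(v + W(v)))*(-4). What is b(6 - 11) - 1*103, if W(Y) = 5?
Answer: -103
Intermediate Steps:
b(v) = -8*v*(5 + v) (b(v) = ((v + v)*(v + 5))*(-4) = ((2*v)*(5 + v))*(-4) = (2*v*(5 + v))*(-4) = -8*v*(5 + v))
b(6 - 11) - 1*103 = -8*(6 - 11)*(5 + (6 - 11)) - 1*103 = -8*(-5)*(5 - 5) - 103 = -8*(-5)*0 - 103 = 0 - 103 = -103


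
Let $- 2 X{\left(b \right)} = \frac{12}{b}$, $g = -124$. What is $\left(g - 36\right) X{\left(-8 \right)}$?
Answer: $-120$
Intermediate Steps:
$X{\left(b \right)} = - \frac{6}{b}$ ($X{\left(b \right)} = - \frac{12 \frac{1}{b}}{2} = - \frac{6}{b}$)
$\left(g - 36\right) X{\left(-8 \right)} = \left(-124 - 36\right) \left(- \frac{6}{-8}\right) = - 160 \left(\left(-6\right) \left(- \frac{1}{8}\right)\right) = \left(-160\right) \frac{3}{4} = -120$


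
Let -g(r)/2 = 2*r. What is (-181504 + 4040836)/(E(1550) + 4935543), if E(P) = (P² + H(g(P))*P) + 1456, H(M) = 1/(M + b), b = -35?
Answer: 1604195668/3050784981 ≈ 0.52583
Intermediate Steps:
g(r) = -4*r
H(M) = 1/(-35 + M) (H(M) = 1/(M - 35) = 1/(-35 + M))
E(P) = 1456 + P² + P/(-35 - 4*P) (E(P) = (P² + P/(-35 - 4*P)) + 1456 = 1456 + P² + P/(-35 - 4*P))
(-181504 + 4040836)/(E(1550) + 4935543) = (-181504 + 4040836)/((-1*1550 + (35 + 4*1550)*(1456 + 1550²))/(35 + 4*1550) + 4935543) = 3859332/((-1550 + (35 + 6200)*(1456 + 2402500))/(35 + 6200) + 4935543) = 3859332/((-1550 + 6235*2403956)/6235 + 4935543) = 3859332/((-1550 + 14988665660)/6235 + 4935543) = 3859332/((1/6235)*14988664110 + 4935543) = 3859332/(2997732822/1247 + 4935543) = 3859332/(9152354943/1247) = 3859332*(1247/9152354943) = 1604195668/3050784981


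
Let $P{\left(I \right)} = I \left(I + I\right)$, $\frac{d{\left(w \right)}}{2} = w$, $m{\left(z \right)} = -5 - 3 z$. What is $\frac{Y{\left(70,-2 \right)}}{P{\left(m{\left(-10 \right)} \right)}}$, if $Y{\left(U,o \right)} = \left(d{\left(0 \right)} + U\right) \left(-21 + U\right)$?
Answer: $\frac{343}{125} \approx 2.744$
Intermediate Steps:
$d{\left(w \right)} = 2 w$
$Y{\left(U,o \right)} = U \left(-21 + U\right)$ ($Y{\left(U,o \right)} = \left(2 \cdot 0 + U\right) \left(-21 + U\right) = \left(0 + U\right) \left(-21 + U\right) = U \left(-21 + U\right)$)
$P{\left(I \right)} = 2 I^{2}$ ($P{\left(I \right)} = I 2 I = 2 I^{2}$)
$\frac{Y{\left(70,-2 \right)}}{P{\left(m{\left(-10 \right)} \right)}} = \frac{70 \left(-21 + 70\right)}{2 \left(-5 - -30\right)^{2}} = \frac{70 \cdot 49}{2 \left(-5 + 30\right)^{2}} = \frac{3430}{2 \cdot 25^{2}} = \frac{3430}{2 \cdot 625} = \frac{3430}{1250} = 3430 \cdot \frac{1}{1250} = \frac{343}{125}$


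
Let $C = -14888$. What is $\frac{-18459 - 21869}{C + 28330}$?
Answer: $- \frac{20164}{6721} \approx -3.0001$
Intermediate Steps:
$\frac{-18459 - 21869}{C + 28330} = \frac{-18459 - 21869}{-14888 + 28330} = - \frac{40328}{13442} = \left(-40328\right) \frac{1}{13442} = - \frac{20164}{6721}$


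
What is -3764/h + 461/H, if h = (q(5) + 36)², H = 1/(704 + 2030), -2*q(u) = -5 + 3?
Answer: 1725448242/1369 ≈ 1.2604e+6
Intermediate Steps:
q(u) = 1 (q(u) = -(-5 + 3)/2 = -½*(-2) = 1)
H = 1/2734 ≈ 0.00036576
h = 1369 (h = (1 + 36)² = 37² = 1369)
-3764/h + 461/H = -3764/1369 + 461/(1/2734) = -3764*1/1369 + 461*2734 = -3764/1369 + 1260374 = 1725448242/1369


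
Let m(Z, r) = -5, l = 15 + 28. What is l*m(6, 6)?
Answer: -215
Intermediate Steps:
l = 43
l*m(6, 6) = 43*(-5) = -215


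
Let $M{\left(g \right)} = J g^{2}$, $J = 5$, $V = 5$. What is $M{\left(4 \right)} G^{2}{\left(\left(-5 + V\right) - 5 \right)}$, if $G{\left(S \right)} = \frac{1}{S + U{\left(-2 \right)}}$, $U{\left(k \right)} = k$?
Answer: $\frac{80}{49} \approx 1.6327$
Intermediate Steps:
$M{\left(g \right)} = 5 g^{2}$
$G{\left(S \right)} = \frac{1}{-2 + S}$ ($G{\left(S \right)} = \frac{1}{S - 2} = \frac{1}{-2 + S}$)
$M{\left(4 \right)} G^{2}{\left(\left(-5 + V\right) - 5 \right)} = 5 \cdot 4^{2} \left(\frac{1}{-2 + \left(\left(-5 + 5\right) - 5\right)}\right)^{2} = 5 \cdot 16 \left(\frac{1}{-2 + \left(0 - 5\right)}\right)^{2} = 80 \left(\frac{1}{-2 - 5}\right)^{2} = 80 \left(\frac{1}{-7}\right)^{2} = 80 \left(- \frac{1}{7}\right)^{2} = 80 \cdot \frac{1}{49} = \frac{80}{49}$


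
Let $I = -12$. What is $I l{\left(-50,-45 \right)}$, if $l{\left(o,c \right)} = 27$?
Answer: $-324$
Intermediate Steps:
$I l{\left(-50,-45 \right)} = \left(-12\right) 27 = -324$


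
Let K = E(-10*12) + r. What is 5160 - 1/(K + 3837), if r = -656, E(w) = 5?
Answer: 16439759/3186 ≈ 5160.0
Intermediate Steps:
K = -651 (K = 5 - 656 = -651)
5160 - 1/(K + 3837) = 5160 - 1/(-651 + 3837) = 5160 - 1/3186 = 16439759/3186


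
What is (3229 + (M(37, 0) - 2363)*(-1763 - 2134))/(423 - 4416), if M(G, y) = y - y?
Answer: -837440/363 ≈ -2307.0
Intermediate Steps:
M(G, y) = 0
(3229 + (M(37, 0) - 2363)*(-1763 - 2134))/(423 - 4416) = (3229 + (0 - 2363)*(-1763 - 2134))/(423 - 4416) = (3229 - 2363*(-3897))/(-3993) = (3229 + 9208611)*(-1/3993) = 9211840*(-1/3993) = -837440/363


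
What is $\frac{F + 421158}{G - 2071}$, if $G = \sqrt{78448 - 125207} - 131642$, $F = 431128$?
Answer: $- \frac{56980858959}{8939606564} - \frac{426143 i \sqrt{46759}}{8939606564} \approx -6.374 - 0.010308 i$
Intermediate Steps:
$G = -131642 + i \sqrt{46759}$ ($G = \sqrt{-46759} - 131642 = i \sqrt{46759} - 131642 = -131642 + i \sqrt{46759} \approx -1.3164 \cdot 10^{5} + 216.24 i$)
$\frac{F + 421158}{G - 2071} = \frac{431128 + 421158}{\left(-131642 + i \sqrt{46759}\right) - 2071} = \frac{852286}{-133713 + i \sqrt{46759}}$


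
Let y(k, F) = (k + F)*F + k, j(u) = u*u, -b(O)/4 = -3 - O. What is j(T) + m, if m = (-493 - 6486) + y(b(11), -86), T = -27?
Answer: -3614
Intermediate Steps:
b(O) = 12 + 4*O (b(O) = -4*(-3 - O) = 12 + 4*O)
j(u) = u²
y(k, F) = k + F*(F + k) (y(k, F) = (F + k)*F + k = F*(F + k) + k = k + F*(F + k))
m = -4343 (m = (-493 - 6486) + ((12 + 4*11) + (-86)² - 86*(12 + 4*11)) = -6979 + ((12 + 44) + 7396 - 86*(12 + 44)) = -6979 + (56 + 7396 - 86*56) = -6979 + (56 + 7396 - 4816) = -6979 + 2636 = -4343)
j(T) + m = (-27)² - 4343 = 729 - 4343 = -3614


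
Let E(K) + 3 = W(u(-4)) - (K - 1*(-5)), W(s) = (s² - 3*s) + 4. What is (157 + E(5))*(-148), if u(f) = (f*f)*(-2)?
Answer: -187664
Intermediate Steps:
u(f) = -2*f² (u(f) = f²*(-2) = -2*f²)
W(s) = 4 + s² - 3*s
E(K) = 1116 - K (E(K) = -3 + ((4 + (-2*(-4)²)² - (-6)*(-4)²) - (K - 1*(-5))) = -3 + ((4 + (-2*16)² - (-6)*16) - (K + 5)) = -3 + ((4 + (-32)² - 3*(-32)) - (5 + K)) = -3 + ((4 + 1024 + 96) + (-5 - K)) = -3 + (1124 + (-5 - K)) = -3 + (1119 - K) = 1116 - K)
(157 + E(5))*(-148) = (157 + (1116 - 1*5))*(-148) = (157 + (1116 - 5))*(-148) = (157 + 1111)*(-148) = 1268*(-148) = -187664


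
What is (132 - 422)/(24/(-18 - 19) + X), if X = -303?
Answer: 2146/2247 ≈ 0.95505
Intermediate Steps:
(132 - 422)/(24/(-18 - 19) + X) = (132 - 422)/(24/(-18 - 19) - 303) = -290/(24/(-37) - 303) = -290/(24*(-1/37) - 303) = -290/(-24/37 - 303) = -290/(-11235/37) = -290*(-37/11235) = 2146/2247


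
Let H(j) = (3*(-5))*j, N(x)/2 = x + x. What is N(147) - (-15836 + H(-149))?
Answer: 14189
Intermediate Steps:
N(x) = 4*x (N(x) = 2*(x + x) = 2*(2*x) = 4*x)
H(j) = -15*j
N(147) - (-15836 + H(-149)) = 4*147 - (-15836 - 15*(-149)) = 588 - (-15836 + 2235) = 588 - 1*(-13601) = 588 + 13601 = 14189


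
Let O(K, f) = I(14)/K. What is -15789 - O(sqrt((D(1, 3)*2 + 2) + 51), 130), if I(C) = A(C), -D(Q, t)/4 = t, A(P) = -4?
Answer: -15789 + 4*sqrt(29)/29 ≈ -15788.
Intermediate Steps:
D(Q, t) = -4*t
I(C) = -4
O(K, f) = -4/K
-15789 - O(sqrt((D(1, 3)*2 + 2) + 51), 130) = -15789 - (-4)/(sqrt((-4*3*2 + 2) + 51)) = -15789 - (-4)/(sqrt((-12*2 + 2) + 51)) = -15789 - (-4)/(sqrt((-24 + 2) + 51)) = -15789 - (-4)/(sqrt(-22 + 51)) = -15789 - (-4)/(sqrt(29)) = -15789 - (-4)*sqrt(29)/29 = -15789 + 4*sqrt(29)/29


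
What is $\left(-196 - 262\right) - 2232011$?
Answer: $-2232469$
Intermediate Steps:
$\left(-196 - 262\right) - 2232011 = -458 - 2232011 = -2232469$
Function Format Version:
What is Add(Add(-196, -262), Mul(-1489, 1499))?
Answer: -2232469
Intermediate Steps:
Add(Add(-196, -262), Mul(-1489, 1499)) = Add(-458, -2232011) = -2232469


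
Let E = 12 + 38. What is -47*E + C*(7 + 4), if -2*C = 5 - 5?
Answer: -2350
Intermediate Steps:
C = 0 (C = -(5 - 5)/2 = -½*0 = 0)
E = 50
-47*E + C*(7 + 4) = -47*50 + 0*(7 + 4) = -2350 + 0*11 = -2350 + 0 = -2350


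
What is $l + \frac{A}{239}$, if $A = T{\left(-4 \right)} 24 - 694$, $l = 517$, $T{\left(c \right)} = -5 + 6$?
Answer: $\frac{122893}{239} \approx 514.2$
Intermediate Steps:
$T{\left(c \right)} = 1$
$A = -670$ ($A = 1 \cdot 24 - 694 = 24 - 694 = -670$)
$l + \frac{A}{239} = 517 + \frac{1}{239} \left(-670\right) = 517 - \frac{670}{239} = \frac{122893}{239}$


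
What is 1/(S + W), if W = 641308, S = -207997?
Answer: 1/433311 ≈ 2.3078e-6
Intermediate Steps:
1/(S + W) = 1/(-207997 + 641308) = 1/433311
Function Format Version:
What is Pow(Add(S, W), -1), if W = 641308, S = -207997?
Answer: Rational(1, 433311) ≈ 2.3078e-6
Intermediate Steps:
Pow(Add(S, W), -1) = Pow(Add(-207997, 641308), -1) = Pow(433311, -1) = Rational(1, 433311)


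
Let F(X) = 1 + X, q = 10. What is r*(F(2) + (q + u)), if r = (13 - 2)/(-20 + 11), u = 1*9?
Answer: -242/9 ≈ -26.889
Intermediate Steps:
u = 9
r = -11/9 (r = 11/(-9) = 11*(-1/9) = -11/9 ≈ -1.2222)
r*(F(2) + (q + u)) = -11*((1 + 2) + (10 + 9))/9 = -11*(3 + 19)/9 = -11/9*22 = -242/9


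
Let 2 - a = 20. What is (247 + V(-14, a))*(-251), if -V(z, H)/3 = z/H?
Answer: -184234/3 ≈ -61411.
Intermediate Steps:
a = -18 (a = 2 - 1*20 = 2 - 20 = -18)
V(z, H) = -3*z/H
(247 + V(-14, a))*(-251) = (247 - 3*(-14)/(-18))*(-251) = (247 - 3*(-14)*(-1/18))*(-251) = (247 - 7/3)*(-251) = (734/3)*(-251) = -184234/3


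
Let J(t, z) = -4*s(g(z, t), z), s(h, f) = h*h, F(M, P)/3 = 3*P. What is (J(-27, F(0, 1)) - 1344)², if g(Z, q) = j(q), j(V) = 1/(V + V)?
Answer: 959962969729/531441 ≈ 1.8063e+6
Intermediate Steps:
j(V) = 1/(2*V)
g(Z, q) = 1/(2*q)
F(M, P) = 9*P (F(M, P) = 3*(3*P) = 9*P)
s(h, f) = h²
J(t, z) = -1/t² (J(t, z) = -4*1/(4*t²) = -1/t²)
(J(-27, F(0, 1)) - 1344)² = (-1/(-27)² - 1344)² = (-1*1/729 - 1344)² = (-1/729 - 1344)² = (-979777/729)² = 959962969729/531441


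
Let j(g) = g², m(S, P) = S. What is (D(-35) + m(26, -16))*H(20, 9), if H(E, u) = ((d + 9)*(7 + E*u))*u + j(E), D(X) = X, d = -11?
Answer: 26694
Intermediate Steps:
H(E, u) = E² + u*(-14 - 2*E*u) (H(E, u) = ((-11 + 9)*(7 + E*u))*u + E² = (-2*(7 + E*u))*u + E² = (-14 - 2*E*u)*u + E² = u*(-14 - 2*E*u) + E² = E² + u*(-14 - 2*E*u))
(D(-35) + m(26, -16))*H(20, 9) = (-35 + 26)*(20² - 14*9 - 2*20*9²) = -9*(400 - 126 - 2*20*81) = -9*(400 - 126 - 3240) = -9*(-2966) = 26694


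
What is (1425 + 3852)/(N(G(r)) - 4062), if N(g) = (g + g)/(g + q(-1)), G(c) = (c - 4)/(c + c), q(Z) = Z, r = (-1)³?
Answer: -15831/12176 ≈ -1.3002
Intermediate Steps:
r = -1
G(c) = (-4 + c)/(2*c) (G(c) = (-4 + c)/((2*c)) = (-4 + c)*(1/(2*c)) = (-4 + c)/(2*c))
N(g) = 2*g/(-1 + g) (N(g) = (g + g)/(g - 1) = (2*g)/(-1 + g) = 2*g/(-1 + g))
(1425 + 3852)/(N(G(r)) - 4062) = (1425 + 3852)/(2*((½)*(-4 - 1)/(-1))/(-1 + (½)*(-4 - 1)/(-1)) - 4062) = 5277/(2*((½)*(-1)*(-5))/(-1 + (½)*(-1)*(-5)) - 4062) = 5277/(2*(5/2)/(-1 + 5/2) - 4062) = 5277/(2*(5/2)/(3/2) - 4062) = 5277/(2*(5/2)*(⅔) - 4062) = 5277/(10/3 - 4062) = 5277/(-12176/3) = 5277*(-3/12176) = -15831/12176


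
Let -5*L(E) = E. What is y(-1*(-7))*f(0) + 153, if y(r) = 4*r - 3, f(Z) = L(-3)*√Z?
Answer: 153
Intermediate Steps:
L(E) = -E/5
f(Z) = 3*√Z/5 (f(Z) = (-⅕*(-3))*√Z = 3*√Z/5)
y(r) = -3 + 4*r
y(-1*(-7))*f(0) + 153 = (-3 + 4*(-1*(-7)))*(3*√0/5) + 153 = (-3 + 4*7)*((⅗)*0) + 153 = (-3 + 28)*0 + 153 = 25*0 + 153 = 0 + 153 = 153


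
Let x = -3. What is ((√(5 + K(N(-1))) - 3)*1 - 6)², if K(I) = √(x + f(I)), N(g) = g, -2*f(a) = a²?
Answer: (18 - √2*√(10 + I*√14))²/4 ≈ 45.075 - 5.5348*I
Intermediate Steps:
f(a) = -a²/2
K(I) = √(-3 - I²/2)
((√(5 + K(N(-1))) - 3)*1 - 6)² = ((√(5 + √(-12 - 2*(-1)²)/2) - 3)*1 - 6)² = ((√(5 + √(-12 - 2*1)/2) - 3)*1 - 6)² = ((√(5 + √(-12 - 2)/2) - 3)*1 - 6)² = ((√(5 + √(-14)/2) - 3)*1 - 6)² = ((√(5 + (I*√14)/2) - 3)*1 - 6)² = ((√(5 + I*√14/2) - 3)*1 - 6)² = ((-3 + √(5 + I*√14/2))*1 - 6)² = ((-3 + √(5 + I*√14/2)) - 6)² = (-9 + √(5 + I*√14/2))²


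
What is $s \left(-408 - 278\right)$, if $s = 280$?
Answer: $-192080$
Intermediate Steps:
$s \left(-408 - 278\right) = 280 \left(-408 - 278\right) = 280 \left(-686\right) = -192080$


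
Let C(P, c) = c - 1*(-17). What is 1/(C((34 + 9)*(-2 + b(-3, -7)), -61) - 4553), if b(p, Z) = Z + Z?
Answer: -1/4597 ≈ -0.00021753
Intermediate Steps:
b(p, Z) = 2*Z
C(P, c) = 17 + c (C(P, c) = c + 17 = 17 + c)
1/(C((34 + 9)*(-2 + b(-3, -7)), -61) - 4553) = 1/((17 - 61) - 4553) = 1/(-44 - 4553) = 1/(-4597) = -1/4597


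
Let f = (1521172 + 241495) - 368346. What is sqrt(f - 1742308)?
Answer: I*sqrt(347987) ≈ 589.9*I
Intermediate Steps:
f = 1394321 (f = 1762667 - 368346 = 1394321)
sqrt(f - 1742308) = sqrt(1394321 - 1742308) = sqrt(-347987) = I*sqrt(347987)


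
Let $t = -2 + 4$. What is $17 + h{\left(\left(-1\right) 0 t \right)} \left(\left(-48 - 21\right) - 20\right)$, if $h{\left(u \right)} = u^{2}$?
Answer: $17$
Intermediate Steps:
$t = 2$
$17 + h{\left(\left(-1\right) 0 t \right)} \left(\left(-48 - 21\right) - 20\right) = 17 + \left(\left(-1\right) 0 \cdot 2\right)^{2} \left(\left(-48 - 21\right) - 20\right) = 17 + \left(0 \cdot 2\right)^{2} \left(-69 - 20\right) = 17 + 0^{2} \left(-89\right) = 17 + 0 \left(-89\right) = 17 + 0 = 17$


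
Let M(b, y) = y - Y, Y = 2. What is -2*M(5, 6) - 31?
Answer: -39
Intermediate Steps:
M(b, y) = -2 + y (M(b, y) = y - 1*2 = y - 2 = -2 + y)
-2*M(5, 6) - 31 = -2*(-2 + 6) - 31 = -2*4 - 31 = -8 - 31 = -39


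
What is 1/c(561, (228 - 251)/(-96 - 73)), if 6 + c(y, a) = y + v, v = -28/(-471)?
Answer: 471/261433 ≈ 0.0018016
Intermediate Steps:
v = 28/471 (v = -28*(-1/471) = 28/471 ≈ 0.059448)
c(y, a) = -2798/471 + y (c(y, a) = -6 + (y + 28/471) = -6 + (28/471 + y) = -2798/471 + y)
1/c(561, (228 - 251)/(-96 - 73)) = 1/(-2798/471 + 561) = 1/(261433/471) = 471/261433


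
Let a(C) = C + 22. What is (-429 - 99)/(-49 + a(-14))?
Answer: 528/41 ≈ 12.878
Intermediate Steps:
a(C) = 22 + C
(-429 - 99)/(-49 + a(-14)) = (-429 - 99)/(-49 + (22 - 14)) = -528/(-49 + 8) = -528/(-41) = -528*(-1/41) = 528/41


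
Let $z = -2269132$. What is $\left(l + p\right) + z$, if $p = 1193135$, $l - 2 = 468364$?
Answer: $-607631$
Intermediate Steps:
$l = 468366$ ($l = 2 + 468364 = 468366$)
$\left(l + p\right) + z = \left(468366 + 1193135\right) - 2269132 = 1661501 - 2269132 = -607631$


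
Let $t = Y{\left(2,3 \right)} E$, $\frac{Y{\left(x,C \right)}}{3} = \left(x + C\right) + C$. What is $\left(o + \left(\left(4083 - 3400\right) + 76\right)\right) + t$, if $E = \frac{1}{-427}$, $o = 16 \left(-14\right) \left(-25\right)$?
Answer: $\frac{2715269}{427} \approx 6358.9$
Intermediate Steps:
$o = 5600$ ($o = \left(-224\right) \left(-25\right) = 5600$)
$E = - \frac{1}{427} \approx -0.0023419$
$Y{\left(x,C \right)} = 3 x + 6 C$ ($Y{\left(x,C \right)} = 3 \left(\left(x + C\right) + C\right) = 3 \left(\left(C + x\right) + C\right) = 3 \left(x + 2 C\right) = 3 x + 6 C$)
$t = - \frac{24}{427}$ ($t = \left(3 \cdot 2 + 6 \cdot 3\right) \left(- \frac{1}{427}\right) = \left(6 + 18\right) \left(- \frac{1}{427}\right) = 24 \left(- \frac{1}{427}\right) = - \frac{24}{427} \approx -0.056206$)
$\left(o + \left(\left(4083 - 3400\right) + 76\right)\right) + t = \left(5600 + \left(\left(4083 - 3400\right) + 76\right)\right) - \frac{24}{427} = \left(5600 + \left(683 + 76\right)\right) - \frac{24}{427} = \left(5600 + 759\right) - \frac{24}{427} = 6359 - \frac{24}{427} = \frac{2715269}{427}$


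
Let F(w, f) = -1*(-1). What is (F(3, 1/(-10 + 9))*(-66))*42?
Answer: -2772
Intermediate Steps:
F(w, f) = 1
(F(3, 1/(-10 + 9))*(-66))*42 = (1*(-66))*42 = -66*42 = -2772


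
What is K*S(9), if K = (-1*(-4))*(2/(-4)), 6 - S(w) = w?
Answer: 6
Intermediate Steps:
S(w) = 6 - w
K = -2 (K = 4*(2*(-¼)) = 4*(-½) = -2)
K*S(9) = -2*(6 - 1*9) = -2*(6 - 9) = -2*(-3) = 6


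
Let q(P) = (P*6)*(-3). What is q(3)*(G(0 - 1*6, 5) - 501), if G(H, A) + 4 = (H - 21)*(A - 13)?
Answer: 15606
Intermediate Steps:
G(H, A) = -4 + (-21 + H)*(-13 + A) (G(H, A) = -4 + (H - 21)*(A - 13) = -4 + (-21 + H)*(-13 + A))
q(P) = -18*P (q(P) = (6*P)*(-3) = -18*P)
q(3)*(G(0 - 1*6, 5) - 501) = (-18*3)*((269 - 21*5 - 13*(0 - 1*6) + 5*(0 - 1*6)) - 501) = -54*((269 - 105 - 13*(0 - 6) + 5*(0 - 6)) - 501) = -54*((269 - 105 - 13*(-6) + 5*(-6)) - 501) = -54*((269 - 105 + 78 - 30) - 501) = -54*(212 - 501) = -54*(-289) = 15606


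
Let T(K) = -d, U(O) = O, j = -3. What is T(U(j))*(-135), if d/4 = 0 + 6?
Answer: 3240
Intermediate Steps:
d = 24 (d = 4*(0 + 6) = 4*6 = 24)
T(K) = -24 (T(K) = -1*24 = -24)
T(U(j))*(-135) = -24*(-135) = 3240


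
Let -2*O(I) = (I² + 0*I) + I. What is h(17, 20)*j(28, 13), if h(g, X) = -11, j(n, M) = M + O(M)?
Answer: 858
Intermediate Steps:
O(I) = -I/2 - I²/2 (O(I) = -((I² + 0*I) + I)/2 = -((I² + 0) + I)/2 = -(I² + I)/2 = -(I + I²)/2 = -I/2 - I²/2)
j(n, M) = M - M*(1 + M)/2
h(17, 20)*j(28, 13) = -11*13*(1 - 1*13)/2 = -11*13*(1 - 13)/2 = -11*13*(-12)/2 = -11*(-78) = 858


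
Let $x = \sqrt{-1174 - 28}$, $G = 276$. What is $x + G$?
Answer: $276 + i \sqrt{1202} \approx 276.0 + 34.67 i$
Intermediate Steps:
$x = i \sqrt{1202}$ ($x = \sqrt{-1202} = i \sqrt{1202} \approx 34.67 i$)
$x + G = i \sqrt{1202} + 276 = 276 + i \sqrt{1202}$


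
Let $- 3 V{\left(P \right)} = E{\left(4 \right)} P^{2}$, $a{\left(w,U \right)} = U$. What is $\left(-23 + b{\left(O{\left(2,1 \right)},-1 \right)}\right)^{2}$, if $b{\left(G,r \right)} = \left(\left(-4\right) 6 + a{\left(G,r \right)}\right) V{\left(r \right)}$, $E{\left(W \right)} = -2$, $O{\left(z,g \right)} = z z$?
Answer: $\frac{14161}{9} \approx 1573.4$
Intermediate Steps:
$O{\left(z,g \right)} = z^{2}$
$V{\left(P \right)} = \frac{2 P^{2}}{3}$ ($V{\left(P \right)} = - \frac{\left(-2\right) P^{2}}{3} = \frac{2 P^{2}}{3}$)
$b{\left(G,r \right)} = \frac{2 r^{2} \left(-24 + r\right)}{3}$ ($b{\left(G,r \right)} = \left(\left(-4\right) 6 + r\right) \frac{2 r^{2}}{3} = \left(-24 + r\right) \frac{2 r^{2}}{3} = \frac{2 r^{2} \left(-24 + r\right)}{3}$)
$\left(-23 + b{\left(O{\left(2,1 \right)},-1 \right)}\right)^{2} = \left(-23 + \frac{2 \left(-1\right)^{2} \left(-24 - 1\right)}{3}\right)^{2} = \left(-23 + \frac{2}{3} \cdot 1 \left(-25\right)\right)^{2} = \left(-23 - \frac{50}{3}\right)^{2} = \left(- \frac{119}{3}\right)^{2} = \frac{14161}{9}$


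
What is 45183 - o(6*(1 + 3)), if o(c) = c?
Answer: 45159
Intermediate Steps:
45183 - o(6*(1 + 3)) = 45183 - 6*(1 + 3) = 45183 - 6*4 = 45183 - 1*24 = 45183 - 24 = 45159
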